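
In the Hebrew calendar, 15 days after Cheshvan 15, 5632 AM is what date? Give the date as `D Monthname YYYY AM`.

1 Kislev 5632 AM

JDN of Cheshvan 15, 5632 AM = 2404731.
2404731 + 15 = 2404746.
JDN 2404746 in the Hebrew calendar is 1 Kislev 5632 AM.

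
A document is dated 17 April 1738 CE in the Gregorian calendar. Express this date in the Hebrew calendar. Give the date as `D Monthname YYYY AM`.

Both dates share Julian Day Number 2355958; in the Hebrew calendar that is 27 Nisan 5498 AM.

27 Nisan 5498 AM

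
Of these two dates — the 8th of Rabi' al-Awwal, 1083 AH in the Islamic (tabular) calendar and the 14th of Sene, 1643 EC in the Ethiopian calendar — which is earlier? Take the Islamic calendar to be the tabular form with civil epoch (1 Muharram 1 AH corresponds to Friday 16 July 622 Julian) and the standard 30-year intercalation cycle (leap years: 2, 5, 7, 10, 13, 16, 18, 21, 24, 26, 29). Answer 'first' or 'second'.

second

The two dates have Julian Day Numbers 2331931 and 2324244 respectively.
Since 2324244 < 2331931, the second date comes first.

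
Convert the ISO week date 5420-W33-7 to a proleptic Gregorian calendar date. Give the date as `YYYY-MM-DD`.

ISO week 1 of 5420 is the week containing the first Thursday of 5420.
Week 33, day 7 (Sunday) lands on 5420-08-20.

5420-08-20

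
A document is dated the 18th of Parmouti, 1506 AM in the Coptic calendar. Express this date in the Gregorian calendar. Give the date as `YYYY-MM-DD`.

Both dates share Julian Day Number 2374958; in the Gregorian calendar that is 24 April 1790 CE.

1790-04-24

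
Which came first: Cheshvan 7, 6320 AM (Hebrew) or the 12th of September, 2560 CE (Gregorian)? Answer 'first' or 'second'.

first

The two dates have Julian Day Numbers 2656028 and 2656336 respectively.
Since 2656028 < 2656336, the first date comes first.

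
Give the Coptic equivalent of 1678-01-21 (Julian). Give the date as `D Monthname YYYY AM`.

The source date corresponds to 31 January 1678 in the Gregorian calendar (JDN 2333968).
That day falls on 26 Tobi 1394 AM in the Coptic calendar.

26 Tobi 1394 AM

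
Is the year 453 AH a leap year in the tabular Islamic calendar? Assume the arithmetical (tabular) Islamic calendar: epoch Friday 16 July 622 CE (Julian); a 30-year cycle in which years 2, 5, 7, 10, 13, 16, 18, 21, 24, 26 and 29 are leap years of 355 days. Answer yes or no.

Year 453 AH is year 3 of its 30-year cycle; leap positions are 2, 5, 7, 10, 13, 16, 18, 21, 24, 26, 29, so it is a common year (354 days).

no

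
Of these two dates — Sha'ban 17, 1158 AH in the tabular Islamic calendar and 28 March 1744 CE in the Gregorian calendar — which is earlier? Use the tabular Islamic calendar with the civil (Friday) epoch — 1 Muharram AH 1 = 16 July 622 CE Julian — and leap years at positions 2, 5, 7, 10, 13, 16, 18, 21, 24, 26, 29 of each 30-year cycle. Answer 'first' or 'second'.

First date → JDN 2358665; second date → JDN 2358130.
JDN 2358130 < JDN 2358665, so the second date is earlier.

second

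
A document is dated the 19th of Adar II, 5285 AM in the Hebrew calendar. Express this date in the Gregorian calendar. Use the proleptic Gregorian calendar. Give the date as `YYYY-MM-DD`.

1525-03-24

Julian Day Number of the source date = 2278137.
Converting JDN 2278137 to the Gregorian calendar gives 24 March 1525 CE.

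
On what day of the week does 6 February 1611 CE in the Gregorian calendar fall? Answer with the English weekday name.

Since JDN mod 7 = 6 (0 = Monday), the day is Sunday.

Sunday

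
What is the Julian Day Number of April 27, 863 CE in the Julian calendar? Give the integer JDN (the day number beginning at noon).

In the proleptic Gregorian calendar the same day is 1 May 863.
JDN 2451545 is 1 January 2000 CE (Gregorian); the target day is −415160 days from there, so JDN = 2036385.

2036385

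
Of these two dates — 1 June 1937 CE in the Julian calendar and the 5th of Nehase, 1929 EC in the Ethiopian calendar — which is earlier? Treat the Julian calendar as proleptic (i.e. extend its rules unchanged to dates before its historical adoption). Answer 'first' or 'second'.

First date → JDN 2428699; second date → JDN 2428757.
JDN 2428699 < JDN 2428757, so the first date is earlier.

first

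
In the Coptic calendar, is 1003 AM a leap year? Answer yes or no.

1003 mod 4 = 3; in the Coptic calendar a year is leap when year mod 4 = 3, so it is a leap year.

yes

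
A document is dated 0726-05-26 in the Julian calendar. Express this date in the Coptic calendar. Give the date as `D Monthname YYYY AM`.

1 Paoni 442 AM

Both dates share Julian Day Number 1986375; in the Coptic calendar that is 1 Paoni 442 AM.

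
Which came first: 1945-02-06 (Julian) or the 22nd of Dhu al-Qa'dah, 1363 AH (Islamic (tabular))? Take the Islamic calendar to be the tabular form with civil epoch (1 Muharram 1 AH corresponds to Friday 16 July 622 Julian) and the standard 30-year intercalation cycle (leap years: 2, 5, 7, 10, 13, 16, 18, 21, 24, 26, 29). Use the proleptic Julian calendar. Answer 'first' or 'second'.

second

The two dates have Julian Day Numbers 2431506 and 2431403 respectively.
Since 2431403 < 2431506, the second date comes first.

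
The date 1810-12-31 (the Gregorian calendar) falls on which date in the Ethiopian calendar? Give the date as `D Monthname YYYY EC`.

23 Tahsas 1803 EC

Both dates share Julian Day Number 2382513; in the Ethiopian calendar that is 23 Tahsas 1803 EC.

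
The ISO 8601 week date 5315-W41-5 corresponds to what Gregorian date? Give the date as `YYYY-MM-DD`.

ISO week 1 of 5315 is the week containing the first Thursday of 5315.
Week 41, day 5 (Friday) lands on 5315-10-11.

5315-10-11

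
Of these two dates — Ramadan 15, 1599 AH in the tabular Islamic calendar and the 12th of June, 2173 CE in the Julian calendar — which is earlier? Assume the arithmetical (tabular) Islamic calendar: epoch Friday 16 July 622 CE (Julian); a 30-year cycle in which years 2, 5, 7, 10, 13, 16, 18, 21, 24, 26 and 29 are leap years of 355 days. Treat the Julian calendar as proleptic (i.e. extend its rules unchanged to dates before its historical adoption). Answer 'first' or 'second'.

Converting both to JDN: 2514968 vs 2514909; the smaller is the second.

second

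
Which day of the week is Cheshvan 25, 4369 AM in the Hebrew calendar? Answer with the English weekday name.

This is JDN 1943443 (12 November 608 Gregorian).
JDN 1943443 mod 7 = 5, and JDN 0 was a Monday, so this is a Saturday.

Saturday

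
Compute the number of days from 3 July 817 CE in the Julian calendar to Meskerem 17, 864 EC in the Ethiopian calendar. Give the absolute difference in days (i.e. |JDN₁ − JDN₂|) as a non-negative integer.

19797

JDN of the first date = 2019651.
JDN of the second date = 2039448.
|2039448 − 2019651| = 19797.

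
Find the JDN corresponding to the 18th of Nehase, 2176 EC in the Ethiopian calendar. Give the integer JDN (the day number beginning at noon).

2518987

In the Gregorian calendar the same day is 25 August 2184.
JDN 2400001 is 17 November 1858 CE (Gregorian), MJD 0; the target day is +118986 days from there, so JDN = 2518987.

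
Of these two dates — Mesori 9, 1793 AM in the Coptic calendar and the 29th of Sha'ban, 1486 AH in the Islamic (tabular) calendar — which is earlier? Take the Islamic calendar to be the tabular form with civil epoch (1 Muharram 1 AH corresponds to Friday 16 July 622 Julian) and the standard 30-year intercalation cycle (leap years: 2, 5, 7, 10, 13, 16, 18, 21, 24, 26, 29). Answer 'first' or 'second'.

Converting both to JDN: 2479896 vs 2474909; the smaller is the second.

second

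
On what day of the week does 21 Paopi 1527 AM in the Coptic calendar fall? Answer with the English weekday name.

In the Gregorian calendar this is 30 October 1810 (JDN 2382451).
JDN 2382451 mod 7 = 1, and JDN 0 was a Monday, so this is a Tuesday.

Tuesday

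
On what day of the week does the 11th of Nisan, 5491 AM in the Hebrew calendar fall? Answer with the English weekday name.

Equivalently 17 April 1731 Gregorian, JDN 2353401.
2353401 ≡ 1 (mod 7); counting from Monday = 0 gives Tuesday.

Tuesday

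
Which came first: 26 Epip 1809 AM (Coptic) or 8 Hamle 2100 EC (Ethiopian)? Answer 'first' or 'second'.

Converting both to JDN: 2485727 vs 2491188; the smaller is the first.

first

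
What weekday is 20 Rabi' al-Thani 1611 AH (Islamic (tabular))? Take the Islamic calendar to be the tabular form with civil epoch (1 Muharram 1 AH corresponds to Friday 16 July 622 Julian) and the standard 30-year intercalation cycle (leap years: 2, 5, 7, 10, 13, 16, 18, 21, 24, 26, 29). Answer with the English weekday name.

Wednesday

In the Gregorian calendar this is 24 November 2184 (JDN 2519078).
2519078 ≡ 2 (mod 7); counting from Monday = 0 gives Wednesday.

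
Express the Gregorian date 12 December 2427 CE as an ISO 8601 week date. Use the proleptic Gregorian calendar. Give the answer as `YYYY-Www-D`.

2427-W49-7

The weekday is Sunday (ISO weekday 7).
That Sunday belongs to ISO week 49 of ISO year 2427.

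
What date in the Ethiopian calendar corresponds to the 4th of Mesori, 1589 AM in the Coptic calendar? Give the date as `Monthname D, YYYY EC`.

The source date corresponds to 9 August 1873 in the Gregorian calendar (JDN 2405380).
That day falls on 4 Nehase 1865 EC in the Ethiopian calendar.

Nehase 4, 1865 EC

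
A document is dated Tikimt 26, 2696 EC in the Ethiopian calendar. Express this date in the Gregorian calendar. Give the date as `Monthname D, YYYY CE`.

Both dates share Julian Day Number 2708625; in the Gregorian calendar that is 12 November 2703 CE.

November 12, 2703 CE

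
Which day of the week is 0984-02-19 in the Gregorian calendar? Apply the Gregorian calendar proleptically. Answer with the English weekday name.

JDN 2080508 mod 7 = 3, and JDN 0 was a Monday, so this is a Thursday.

Thursday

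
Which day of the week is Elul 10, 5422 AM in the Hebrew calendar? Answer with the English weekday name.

Friday

In the Gregorian calendar this is 25 August 1662 (JDN 2328330).
JDN 2328330 mod 7 = 4, and JDN 0 was a Monday, so this is a Friday.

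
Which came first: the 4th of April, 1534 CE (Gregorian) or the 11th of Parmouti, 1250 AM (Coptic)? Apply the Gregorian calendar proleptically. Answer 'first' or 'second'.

first

The two dates have Julian Day Numbers 2281435 and 2281447 respectively.
Since 2281435 < 2281447, the first date comes first.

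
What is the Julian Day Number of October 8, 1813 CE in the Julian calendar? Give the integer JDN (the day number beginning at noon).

In the Gregorian calendar the same day is 20 October 1813.
JDN 2451545 is 1 January 2000 CE (Gregorian); the target day is −68008 days from there, so JDN = 2383537.

2383537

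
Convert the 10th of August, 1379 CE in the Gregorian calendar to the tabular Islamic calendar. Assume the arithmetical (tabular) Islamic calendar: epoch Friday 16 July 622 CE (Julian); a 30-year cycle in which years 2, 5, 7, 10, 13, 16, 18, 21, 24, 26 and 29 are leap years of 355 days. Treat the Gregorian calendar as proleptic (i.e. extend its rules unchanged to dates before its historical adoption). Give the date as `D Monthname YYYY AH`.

Julian Day Number of the source date = 2224951.
Converting JDN 2224951 to the tabular Islamic calendar gives 17 Rabi' al-Thani 781 AH.

17 Rabi' al-Thani 781 AH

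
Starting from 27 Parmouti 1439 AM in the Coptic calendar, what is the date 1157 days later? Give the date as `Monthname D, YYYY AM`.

Counting 1157 days forward from JDN 2350495 reaches JDN 2351652, which is Paoni 28, 1442 AM.

Paoni 28, 1442 AM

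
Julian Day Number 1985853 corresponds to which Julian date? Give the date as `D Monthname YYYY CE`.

20 December 724 CE

The proleptic Gregorian equivalent of JDN 1985853 is 24 December 724.
In the Julian calendar that day is 20 December 724 CE.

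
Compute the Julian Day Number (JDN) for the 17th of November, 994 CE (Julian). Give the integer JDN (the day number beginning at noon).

2084437

Equivalently 22 November 994 (proleptic Gregorian).
JDN 2451545 is 1 January 2000 CE (Gregorian); the target day is −367108 days from there, so JDN = 2084437.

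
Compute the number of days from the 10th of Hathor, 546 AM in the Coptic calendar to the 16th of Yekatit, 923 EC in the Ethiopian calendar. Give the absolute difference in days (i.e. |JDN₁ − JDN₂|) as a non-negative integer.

First date → JDN 2024160; second date → JDN 2061146.
The interval is |2024160 − 2061146| = 36986 days.

36986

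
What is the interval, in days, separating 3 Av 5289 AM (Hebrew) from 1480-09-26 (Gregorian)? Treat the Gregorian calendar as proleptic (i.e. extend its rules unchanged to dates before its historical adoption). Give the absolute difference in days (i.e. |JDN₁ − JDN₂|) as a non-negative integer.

First date → JDN 2279715; second date → JDN 2261888.
The interval is |2279715 − 2261888| = 17827 days.

17827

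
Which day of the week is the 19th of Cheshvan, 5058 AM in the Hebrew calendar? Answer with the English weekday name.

This is JDN 2195097 (13 November 1297 Gregorian).
JDN 2195097 mod 7 = 2, and JDN 0 was a Monday, so this is a Wednesday.

Wednesday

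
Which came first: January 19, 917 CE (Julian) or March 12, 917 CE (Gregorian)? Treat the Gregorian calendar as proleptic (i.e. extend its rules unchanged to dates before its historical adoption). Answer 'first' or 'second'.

first

Converting both to JDN: 2056011 vs 2056058; the smaller is the first.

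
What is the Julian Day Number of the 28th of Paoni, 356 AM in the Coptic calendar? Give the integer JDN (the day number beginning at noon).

In the proleptic Gregorian calendar the same day is 25 June 640.
JDN 2400001 is 17 November 1858 CE (Gregorian), MJD 0; the target day is −445010 days from there, so JDN = 1954991.

1954991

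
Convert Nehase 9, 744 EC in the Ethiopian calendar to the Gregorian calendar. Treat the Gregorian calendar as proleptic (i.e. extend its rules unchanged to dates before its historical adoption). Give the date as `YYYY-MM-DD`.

Both dates share Julian Day Number 1995940; in the Gregorian calendar that is 6 August 752 CE.

0752-08-06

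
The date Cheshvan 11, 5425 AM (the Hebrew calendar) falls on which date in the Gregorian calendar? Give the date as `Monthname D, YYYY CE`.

Julian Day Number of the source date = 2329127.
Converting JDN 2329127 to the Gregorian calendar gives 30 October 1664 CE.

October 30, 1664 CE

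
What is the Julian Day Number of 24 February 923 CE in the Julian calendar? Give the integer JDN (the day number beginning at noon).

Equivalently 1 March 923 (proleptic Gregorian).
JDN 2451545 is 1 January 2000 CE (Gregorian); the target day is −393307 days from there, so JDN = 2058238.

2058238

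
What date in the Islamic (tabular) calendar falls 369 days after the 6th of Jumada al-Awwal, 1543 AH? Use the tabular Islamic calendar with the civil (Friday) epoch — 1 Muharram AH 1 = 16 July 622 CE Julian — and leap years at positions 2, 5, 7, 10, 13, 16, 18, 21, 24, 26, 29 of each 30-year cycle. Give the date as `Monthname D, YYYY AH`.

Jumada al-Awwal 20, 1544 AH

JDN of the 6th of Jumada al-Awwal, 1543 AH = 2494996.
2494996 + 369 = 2495365.
JDN 2495365 in the tabular Islamic calendar is Jumada al-Awwal 20, 1544 AH.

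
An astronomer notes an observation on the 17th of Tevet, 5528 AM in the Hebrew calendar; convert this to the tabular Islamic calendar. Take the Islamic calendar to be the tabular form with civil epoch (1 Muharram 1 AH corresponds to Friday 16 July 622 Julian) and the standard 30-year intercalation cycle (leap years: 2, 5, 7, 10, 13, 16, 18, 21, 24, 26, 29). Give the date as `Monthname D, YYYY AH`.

Sha'ban 16, 1181 AH

Both dates share Julian Day Number 2366815; in the tabular Islamic calendar that is 16 Sha'ban 1181 AH.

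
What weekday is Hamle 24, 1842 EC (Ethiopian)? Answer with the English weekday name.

Tuesday

This is JDN 2396969 (30 July 1850 Gregorian).
Since JDN mod 7 = 1 (0 = Monday), the day is Tuesday.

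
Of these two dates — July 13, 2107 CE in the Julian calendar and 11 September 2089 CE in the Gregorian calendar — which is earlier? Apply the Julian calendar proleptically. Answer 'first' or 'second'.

First date → JDN 2490833; second date → JDN 2484306.
JDN 2484306 < JDN 2490833, so the second date is earlier.

second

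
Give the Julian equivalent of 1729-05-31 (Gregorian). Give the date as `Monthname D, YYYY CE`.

For dates in this range the Gregorian date is 11 days ahead of the Julian.
31 May 1729 Gregorian − 11 days → 20 May 1729 Julian.

May 20, 1729 CE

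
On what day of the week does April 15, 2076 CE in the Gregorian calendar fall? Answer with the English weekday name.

Wednesday

2479409 ≡ 2 (mod 7); counting from Monday = 0 gives Wednesday.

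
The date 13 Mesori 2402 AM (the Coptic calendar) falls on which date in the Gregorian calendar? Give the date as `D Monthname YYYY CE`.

Julian Day Number of the source date = 2702337.
Converting JDN 2702337 to the Gregorian calendar gives 24 August 2686 CE.

24 August 2686 CE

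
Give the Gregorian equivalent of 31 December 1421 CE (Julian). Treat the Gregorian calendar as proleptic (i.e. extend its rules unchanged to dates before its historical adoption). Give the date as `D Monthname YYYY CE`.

9 January 1422 CE

For dates in this range the Gregorian date is 9 days ahead of the Julian.
31 December 1421 Julian + 9 days → 9 January 1422 Gregorian.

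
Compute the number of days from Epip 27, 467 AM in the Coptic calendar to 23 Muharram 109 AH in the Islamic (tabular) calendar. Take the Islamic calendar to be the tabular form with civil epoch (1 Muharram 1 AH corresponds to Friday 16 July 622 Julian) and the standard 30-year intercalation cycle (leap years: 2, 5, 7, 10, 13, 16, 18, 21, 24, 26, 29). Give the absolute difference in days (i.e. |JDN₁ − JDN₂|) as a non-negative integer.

8828

First date → JDN 1995562; second date → JDN 1986734.
The interval is |1995562 − 1986734| = 8828 days.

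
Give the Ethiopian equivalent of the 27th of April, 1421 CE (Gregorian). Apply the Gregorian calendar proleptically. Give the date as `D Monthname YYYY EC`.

23 Miyazya 1413 EC

Both dates share Julian Day Number 2240186; in the Ethiopian calendar that is 23 Miyazya 1413 EC.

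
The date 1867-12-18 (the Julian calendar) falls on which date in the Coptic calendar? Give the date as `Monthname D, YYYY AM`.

Koiak 21, 1584 AM

The source date corresponds to 30 December 1867 in the Gregorian calendar (JDN 2403331).
That day falls on 21 Koiak 1584 AM in the Coptic calendar.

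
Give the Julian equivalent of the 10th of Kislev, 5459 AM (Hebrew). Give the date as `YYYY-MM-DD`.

1698-11-03

The source date corresponds to 13 November 1698 in the Gregorian calendar (JDN 2341559).
That day falls on 3 November 1698 CE in the Julian calendar.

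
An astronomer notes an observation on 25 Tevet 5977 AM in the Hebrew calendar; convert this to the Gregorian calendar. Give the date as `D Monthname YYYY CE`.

Both dates share Julian Day Number 2530806; in the Gregorian calendar that is 4 January 2217 CE.

4 January 2217 CE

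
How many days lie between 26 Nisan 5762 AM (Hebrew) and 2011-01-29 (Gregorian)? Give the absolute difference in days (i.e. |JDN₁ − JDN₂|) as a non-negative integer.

3218

JDN of the first date = 2452373.
JDN of the second date = 2455591.
|2455591 − 2452373| = 3218.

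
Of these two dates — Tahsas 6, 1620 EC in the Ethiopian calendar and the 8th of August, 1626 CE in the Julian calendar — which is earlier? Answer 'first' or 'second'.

second

Converting both to JDN: 2315656 vs 2315174; the smaller is the second.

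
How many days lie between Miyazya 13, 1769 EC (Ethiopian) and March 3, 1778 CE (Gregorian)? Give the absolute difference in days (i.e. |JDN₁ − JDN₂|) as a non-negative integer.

318

First date → JDN 2370205; second date → JDN 2370523.
The interval is |2370205 − 2370523| = 318 days.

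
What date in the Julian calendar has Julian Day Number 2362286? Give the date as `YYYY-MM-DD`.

The Gregorian equivalent of JDN 2362286 is 14 August 1755.
In the Julian calendar that day is 1755-08-03.

1755-08-03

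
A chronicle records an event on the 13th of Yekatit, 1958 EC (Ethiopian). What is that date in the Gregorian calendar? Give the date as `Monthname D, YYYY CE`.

February 20, 1966 CE

Both dates share Julian Day Number 2439177; in the Gregorian calendar that is 20 February 1966 CE.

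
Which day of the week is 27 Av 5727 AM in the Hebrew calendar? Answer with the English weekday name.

Saturday

Equivalently 2 September 1967 Gregorian, JDN 2439736.
Since JDN mod 7 = 5 (0 = Monday), the day is Saturday.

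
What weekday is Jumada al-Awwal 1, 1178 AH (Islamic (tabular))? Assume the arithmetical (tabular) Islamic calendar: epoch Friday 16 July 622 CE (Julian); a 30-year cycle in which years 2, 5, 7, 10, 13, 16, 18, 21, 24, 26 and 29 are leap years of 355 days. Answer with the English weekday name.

This is JDN 2365648 (27 October 1764 Gregorian).
2365648 ≡ 5 (mod 7); counting from Monday = 0 gives Saturday.

Saturday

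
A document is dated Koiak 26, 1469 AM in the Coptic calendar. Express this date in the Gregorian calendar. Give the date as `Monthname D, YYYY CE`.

Both dates share Julian Day Number 2361332; in the Gregorian calendar that is 2 January 1753 CE.

January 2, 1753 CE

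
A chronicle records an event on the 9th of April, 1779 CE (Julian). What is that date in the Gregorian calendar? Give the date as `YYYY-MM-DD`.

At this point the Julian calendar is 11 days behind the Gregorian.
9 April 1779 Julian + 11 days → 20 April 1779 Gregorian.

1779-04-20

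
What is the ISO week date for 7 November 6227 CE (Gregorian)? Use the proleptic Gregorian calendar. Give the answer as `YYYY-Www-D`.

The weekday is Wednesday (ISO weekday 3).
That Wednesday belongs to ISO week 45 of ISO year 6227.

6227-W45-3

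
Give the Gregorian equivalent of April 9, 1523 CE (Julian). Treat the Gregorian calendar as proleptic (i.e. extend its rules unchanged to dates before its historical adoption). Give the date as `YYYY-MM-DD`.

1523-04-19

At this point the Julian calendar is 10 days behind the Gregorian.
9 April 1523 Julian + 10 days → 19 April 1523 Gregorian.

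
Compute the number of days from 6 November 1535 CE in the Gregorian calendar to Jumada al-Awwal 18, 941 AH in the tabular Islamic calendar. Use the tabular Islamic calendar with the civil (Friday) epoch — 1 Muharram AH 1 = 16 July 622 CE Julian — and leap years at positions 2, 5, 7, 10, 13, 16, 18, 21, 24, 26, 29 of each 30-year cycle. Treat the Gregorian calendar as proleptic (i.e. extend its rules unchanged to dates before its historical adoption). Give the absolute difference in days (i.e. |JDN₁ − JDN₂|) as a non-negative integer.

First date → JDN 2282016; second date → JDN 2281680.
The interval is |2282016 − 2281680| = 336 days.

336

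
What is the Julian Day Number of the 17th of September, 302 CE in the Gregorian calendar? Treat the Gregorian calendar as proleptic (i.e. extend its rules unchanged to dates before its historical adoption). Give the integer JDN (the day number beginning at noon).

JDN 2451545 is 1 January 2000 CE (Gregorian); the target day is −619923 days from there, so JDN = 1831622.

1831622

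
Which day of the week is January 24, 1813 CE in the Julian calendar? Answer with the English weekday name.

Friday

In the Gregorian calendar this is 5 February 1813 (JDN 2383280).
JDN 2383280 mod 7 = 4, and JDN 0 was a Monday, so this is a Friday.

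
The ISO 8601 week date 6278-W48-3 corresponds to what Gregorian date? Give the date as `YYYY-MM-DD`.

ISO week 1 of 6278 is the week containing the first Thursday of 6278.
Week 48, day 3 (Wednesday) lands on 6278-11-27.

6278-11-27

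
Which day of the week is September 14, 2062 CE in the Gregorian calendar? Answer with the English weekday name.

2474447 ≡ 3 (mod 7); counting from Monday = 0 gives Thursday.

Thursday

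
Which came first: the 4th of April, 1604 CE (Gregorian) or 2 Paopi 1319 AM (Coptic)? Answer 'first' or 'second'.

second

The two dates have Julian Day Numbers 2307003 and 2306460 respectively.
Since 2306460 < 2307003, the second date comes first.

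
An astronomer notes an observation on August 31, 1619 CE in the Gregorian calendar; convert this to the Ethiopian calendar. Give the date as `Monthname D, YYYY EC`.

Nehase 28, 1611 EC

Julian Day Number of the source date = 2312630.
Converting JDN 2312630 to the Ethiopian calendar gives 28 Nehase 1611 EC.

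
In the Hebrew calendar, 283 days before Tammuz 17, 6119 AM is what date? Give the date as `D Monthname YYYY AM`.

Counting 283 days back from JDN 2582861 reaches JDN 2582578, which is 1 Tishrei 6119 AM.

1 Tishrei 6119 AM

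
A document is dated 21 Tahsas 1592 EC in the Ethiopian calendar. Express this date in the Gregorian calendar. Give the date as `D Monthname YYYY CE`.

28 December 1599 CE

Both dates share Julian Day Number 2305444; in the Gregorian calendar that is 28 December 1599 CE.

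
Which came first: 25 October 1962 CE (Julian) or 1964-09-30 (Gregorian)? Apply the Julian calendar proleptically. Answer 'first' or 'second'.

Converting both to JDN: 2437976 vs 2438669; the smaller is the first.

first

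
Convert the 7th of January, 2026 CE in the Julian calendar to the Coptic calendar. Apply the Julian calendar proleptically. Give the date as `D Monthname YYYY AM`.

Both dates share Julian Day Number 2461061; in the Coptic calendar that is 12 Tobi 1742 AM.

12 Tobi 1742 AM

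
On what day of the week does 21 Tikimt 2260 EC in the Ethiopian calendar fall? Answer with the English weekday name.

Sunday

In the Gregorian calendar this is 3 November 2267 (JDN 2549371).
2549371 ≡ 6 (mod 7); counting from Monday = 0 gives Sunday.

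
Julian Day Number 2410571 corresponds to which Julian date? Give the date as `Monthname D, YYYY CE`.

October 14, 1887 CE

The Gregorian equivalent of JDN 2410571 is 26 October 1887.
In the Julian calendar that day is October 14, 1887 CE.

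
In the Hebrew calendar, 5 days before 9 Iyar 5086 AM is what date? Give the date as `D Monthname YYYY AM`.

Counting 5 days back from JDN 2205482 reaches JDN 2205477, which is 4 Iyar 5086 AM.

4 Iyar 5086 AM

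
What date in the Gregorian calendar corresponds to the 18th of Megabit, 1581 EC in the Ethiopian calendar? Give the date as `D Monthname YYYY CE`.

Both dates share Julian Day Number 2301513; in the Gregorian calendar that is 24 March 1589 CE.

24 March 1589 CE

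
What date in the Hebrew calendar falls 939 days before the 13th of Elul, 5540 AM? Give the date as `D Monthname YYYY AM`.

Counting 939 days back from JDN 2371448 reaches JDN 2370509, which is 20 Shevat 5538 AM.

20 Shevat 5538 AM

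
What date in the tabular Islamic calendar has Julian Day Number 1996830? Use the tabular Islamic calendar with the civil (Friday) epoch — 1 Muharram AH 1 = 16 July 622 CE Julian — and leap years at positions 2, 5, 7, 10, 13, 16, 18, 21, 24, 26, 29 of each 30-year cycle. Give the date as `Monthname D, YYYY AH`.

The proleptic Gregorian equivalent of JDN 1996830 is 13 January 755.
In the tabular Islamic calendar that day is Rajab 20, 137 AH.

Rajab 20, 137 AH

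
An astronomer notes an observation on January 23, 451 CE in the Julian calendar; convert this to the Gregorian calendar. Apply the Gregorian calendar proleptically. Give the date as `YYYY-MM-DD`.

0451-01-24

For dates in this range the Gregorian date is 1 day ahead of the Julian.
23 January 451 Julian + 1 day → 24 January 451 Gregorian.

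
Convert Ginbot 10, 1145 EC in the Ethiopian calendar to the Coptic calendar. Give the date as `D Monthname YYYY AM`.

The source date corresponds to 12 May 1153 in the proleptic Gregorian calendar (JDN 2142316).
That day falls on 10 Pashons 869 AM in the Coptic calendar.

10 Pashons 869 AM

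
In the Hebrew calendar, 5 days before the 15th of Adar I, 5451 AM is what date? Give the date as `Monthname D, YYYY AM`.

The starting date is JDN 2338730; 2338730 − 5 = 2338725.
JDN 2338725 corresponds to Adar I 10, 5451 AM.

Adar I 10, 5451 AM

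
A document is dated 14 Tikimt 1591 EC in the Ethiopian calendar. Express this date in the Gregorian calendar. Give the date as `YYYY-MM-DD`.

1598-10-21

Both dates share Julian Day Number 2305011; in the Gregorian calendar that is 21 October 1598 CE.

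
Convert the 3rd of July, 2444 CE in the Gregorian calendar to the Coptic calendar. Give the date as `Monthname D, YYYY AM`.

Julian Day Number of the source date = 2613897.
Converting JDN 2613897 to the Coptic calendar gives 23 Paoni 2160 AM.

Paoni 23, 2160 AM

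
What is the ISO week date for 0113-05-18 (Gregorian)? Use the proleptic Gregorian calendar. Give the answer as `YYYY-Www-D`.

The weekday is Thursday (ISO weekday 4).
That Thursday belongs to ISO week 20 of ISO year 113.

0113-W20-4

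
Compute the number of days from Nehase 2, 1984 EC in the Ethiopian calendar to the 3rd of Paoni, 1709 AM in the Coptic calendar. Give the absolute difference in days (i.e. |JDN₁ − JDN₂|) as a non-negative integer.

First date → JDN 2448843; second date → JDN 2449149.
The interval is |2448843 − 2449149| = 306 days.

306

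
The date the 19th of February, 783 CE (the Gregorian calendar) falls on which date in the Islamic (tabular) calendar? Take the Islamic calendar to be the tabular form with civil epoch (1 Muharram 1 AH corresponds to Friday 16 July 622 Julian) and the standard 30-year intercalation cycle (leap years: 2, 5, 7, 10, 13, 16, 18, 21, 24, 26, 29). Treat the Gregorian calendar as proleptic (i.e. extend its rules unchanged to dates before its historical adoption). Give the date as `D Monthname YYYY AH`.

Both dates share Julian Day Number 2007094; in the tabular Islamic calendar that is 8 Rajab 166 AH.

8 Rajab 166 AH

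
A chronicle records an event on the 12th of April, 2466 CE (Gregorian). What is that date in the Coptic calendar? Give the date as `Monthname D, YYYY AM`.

Julian Day Number of the source date = 2621850.
Converting JDN 2621850 to the Coptic calendar gives 1 Parmouti 2182 AM.

Parmouti 1, 2182 AM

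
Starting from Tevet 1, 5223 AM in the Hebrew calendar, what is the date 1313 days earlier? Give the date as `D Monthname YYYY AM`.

The starting date is JDN 2255381; 2255381 − 1313 = 2254068.
JDN 2254068 corresponds to 17 Iyar 5219 AM.

17 Iyar 5219 AM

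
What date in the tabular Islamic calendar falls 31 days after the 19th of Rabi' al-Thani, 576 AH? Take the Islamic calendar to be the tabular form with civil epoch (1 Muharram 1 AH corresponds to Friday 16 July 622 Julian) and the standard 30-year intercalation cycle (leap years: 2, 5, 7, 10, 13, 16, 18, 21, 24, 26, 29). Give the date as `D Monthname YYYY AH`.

21 Jumada al-Awwal 576 AH

Counting 31 days forward from JDN 2152308 reaches JDN 2152339, which is 21 Jumada al-Awwal 576 AH.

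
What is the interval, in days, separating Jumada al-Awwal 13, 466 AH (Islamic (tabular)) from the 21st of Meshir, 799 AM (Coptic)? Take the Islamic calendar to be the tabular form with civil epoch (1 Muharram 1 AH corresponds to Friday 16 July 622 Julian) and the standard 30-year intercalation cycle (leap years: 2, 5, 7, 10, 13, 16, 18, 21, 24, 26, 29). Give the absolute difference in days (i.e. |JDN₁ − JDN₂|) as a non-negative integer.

3319

JDN of the first date = 2113350.
JDN of the second date = 2116669.
|2116669 − 2113350| = 3319.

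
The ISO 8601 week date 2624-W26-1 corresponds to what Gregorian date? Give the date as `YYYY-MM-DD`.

2624-06-21

ISO week 1 of 2624 is the week containing the first Thursday of 2624.
Week 26, day 1 (Monday) lands on 2624-06-21.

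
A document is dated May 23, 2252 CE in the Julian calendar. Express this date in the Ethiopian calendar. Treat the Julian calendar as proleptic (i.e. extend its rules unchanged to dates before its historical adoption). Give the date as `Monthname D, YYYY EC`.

Both dates share Julian Day Number 2543744; in the Ethiopian calendar that is 28 Ginbot 2244 EC.

Ginbot 28, 2244 EC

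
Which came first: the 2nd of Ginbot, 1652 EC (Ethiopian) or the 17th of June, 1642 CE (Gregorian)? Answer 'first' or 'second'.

Converting both to JDN: 2327490 vs 2320956; the smaller is the second.

second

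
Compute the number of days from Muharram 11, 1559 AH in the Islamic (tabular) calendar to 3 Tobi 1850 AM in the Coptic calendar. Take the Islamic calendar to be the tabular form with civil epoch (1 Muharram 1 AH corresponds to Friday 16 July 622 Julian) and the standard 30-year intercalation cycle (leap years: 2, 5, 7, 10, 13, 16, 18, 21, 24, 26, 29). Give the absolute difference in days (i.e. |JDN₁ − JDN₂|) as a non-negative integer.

JDN of the first date = 2500553.
JDN of the second date = 2500499.
|2500499 − 2500553| = 54.

54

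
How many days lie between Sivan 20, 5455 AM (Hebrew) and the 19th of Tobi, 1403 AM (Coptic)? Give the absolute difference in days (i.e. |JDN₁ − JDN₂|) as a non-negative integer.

JDN of the first date = 2340300.
JDN of the second date = 2337248.
|2337248 − 2340300| = 3052.

3052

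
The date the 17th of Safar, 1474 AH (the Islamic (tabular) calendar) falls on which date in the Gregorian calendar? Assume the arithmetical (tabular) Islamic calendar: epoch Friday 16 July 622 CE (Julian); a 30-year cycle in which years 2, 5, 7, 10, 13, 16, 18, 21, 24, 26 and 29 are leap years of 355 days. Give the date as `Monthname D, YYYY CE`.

Both dates share Julian Day Number 2470468; in the Gregorian calendar that is 23 October 2051 CE.

October 23, 2051 CE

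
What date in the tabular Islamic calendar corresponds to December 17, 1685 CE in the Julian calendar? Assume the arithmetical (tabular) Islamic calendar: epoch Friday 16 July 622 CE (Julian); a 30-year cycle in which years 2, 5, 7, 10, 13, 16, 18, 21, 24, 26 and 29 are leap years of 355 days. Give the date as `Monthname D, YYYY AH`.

Julian Day Number of the source date = 2336855.
Converting JDN 2336855 to the tabular Islamic calendar gives 30 Muharram 1097 AH.

Muharram 30, 1097 AH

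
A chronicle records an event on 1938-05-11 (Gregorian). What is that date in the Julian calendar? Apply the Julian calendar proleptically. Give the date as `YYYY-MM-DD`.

At this point the Julian calendar is 13 days behind the Gregorian.
11 May 1938 Gregorian − 13 days → 28 April 1938 Julian.

1938-04-28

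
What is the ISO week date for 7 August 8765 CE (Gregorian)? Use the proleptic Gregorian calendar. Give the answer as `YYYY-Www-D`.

The weekday is Saturday (ISO weekday 6).
That Saturday belongs to ISO week 31 of ISO year 8765.

8765-W31-6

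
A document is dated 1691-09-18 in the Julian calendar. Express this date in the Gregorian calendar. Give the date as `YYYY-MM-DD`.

At this point the Julian calendar is 10 days behind the Gregorian.
18 September 1691 Julian + 10 days → 28 September 1691 Gregorian.

1691-09-28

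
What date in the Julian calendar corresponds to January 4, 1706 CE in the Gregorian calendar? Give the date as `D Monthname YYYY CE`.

At this point the Julian calendar is 11 days behind the Gregorian.
4 January 1706 Gregorian − 11 days → 24 December 1705 Julian.

24 December 1705 CE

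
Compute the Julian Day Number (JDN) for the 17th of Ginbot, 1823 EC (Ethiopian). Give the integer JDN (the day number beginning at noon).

Equivalently 24 May 1831 (Gregorian).
JDN 2400001 is 17 November 1858 CE (Gregorian), MJD 0; the target day is −10039 days from there, so JDN = 2389962.

2389962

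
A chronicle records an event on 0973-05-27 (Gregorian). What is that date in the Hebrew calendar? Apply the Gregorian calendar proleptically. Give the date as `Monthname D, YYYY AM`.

Both dates share Julian Day Number 2076588; in the Hebrew calendar that is 17 Sivan 4733 AM.

Sivan 17, 4733 AM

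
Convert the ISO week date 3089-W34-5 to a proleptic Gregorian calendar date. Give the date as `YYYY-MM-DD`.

ISO week 1 of 3089 is the week containing the first Thursday of 3089.
Week 34, day 5 (Friday) lands on 3089-08-23.

3089-08-23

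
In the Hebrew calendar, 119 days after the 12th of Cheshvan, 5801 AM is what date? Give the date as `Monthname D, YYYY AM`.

Adar I 14, 5801 AM

Counting 119 days forward from JDN 2466447 reaches JDN 2466566, which is Adar I 14, 5801 AM.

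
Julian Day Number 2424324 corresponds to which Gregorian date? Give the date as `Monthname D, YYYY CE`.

June 22, 1925 CE

Counting from JDN 2299161 = 15 Oct 1582 gives an offset of 125163 days.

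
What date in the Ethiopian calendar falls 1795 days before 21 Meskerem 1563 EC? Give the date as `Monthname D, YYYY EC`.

Tikimt 22, 1558 EC

JDN of 21 Meskerem 1563 EC = 2294761.
2294761 − 1795 = 2292966.
JDN 2292966 in the Ethiopian calendar is Tikimt 22, 1558 EC.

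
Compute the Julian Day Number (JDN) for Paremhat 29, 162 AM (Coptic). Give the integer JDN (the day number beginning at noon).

1884043

Equivalently 26 March 446 (proleptic Gregorian).
JDN 2400001 is 17 November 1858 CE (Gregorian), MJD 0; the target day is −515958 days from there, so JDN = 1884043.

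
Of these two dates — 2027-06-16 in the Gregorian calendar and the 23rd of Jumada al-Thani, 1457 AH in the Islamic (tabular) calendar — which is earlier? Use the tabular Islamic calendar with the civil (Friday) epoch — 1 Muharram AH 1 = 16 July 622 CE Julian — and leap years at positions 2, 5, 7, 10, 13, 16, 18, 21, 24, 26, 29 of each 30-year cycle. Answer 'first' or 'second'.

Converting both to JDN: 2461573 vs 2464568; the smaller is the first.

first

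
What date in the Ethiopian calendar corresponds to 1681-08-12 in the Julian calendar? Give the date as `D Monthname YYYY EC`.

19 Nehase 1673 EC

Julian Day Number of the source date = 2335267.
Converting JDN 2335267 to the Ethiopian calendar gives 19 Nehase 1673 EC.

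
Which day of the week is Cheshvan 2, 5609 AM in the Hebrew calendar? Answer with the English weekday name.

This is JDN 2396330 (29 October 1848 Gregorian).
Since JDN mod 7 = 6 (0 = Monday), the day is Sunday.

Sunday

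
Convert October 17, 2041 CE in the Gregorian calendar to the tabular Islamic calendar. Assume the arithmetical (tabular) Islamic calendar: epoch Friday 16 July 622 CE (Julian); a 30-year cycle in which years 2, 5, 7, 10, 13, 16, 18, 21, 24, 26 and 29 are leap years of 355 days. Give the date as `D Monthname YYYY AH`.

21 Shawwal 1463 AH

Both dates share Julian Day Number 2466810; in the tabular Islamic calendar that is 21 Shawwal 1463 AH.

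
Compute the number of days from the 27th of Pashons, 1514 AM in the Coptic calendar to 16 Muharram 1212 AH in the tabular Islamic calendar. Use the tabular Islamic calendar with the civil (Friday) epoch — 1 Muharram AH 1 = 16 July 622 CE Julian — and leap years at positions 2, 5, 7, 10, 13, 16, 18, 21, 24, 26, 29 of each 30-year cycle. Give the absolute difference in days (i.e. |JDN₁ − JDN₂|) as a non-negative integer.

JDN of the first date = 2377919.
JDN of the second date = 2377593.
|2377593 − 2377919| = 326.

326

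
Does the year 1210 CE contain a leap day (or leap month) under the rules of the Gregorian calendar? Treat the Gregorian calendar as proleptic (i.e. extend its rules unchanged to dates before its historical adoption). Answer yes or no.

1210 is not divisible by 4, so it is a common year.

no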